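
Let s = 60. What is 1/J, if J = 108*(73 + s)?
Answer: 1/14364 ≈ 6.9618e-5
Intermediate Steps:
J = 14364 (J = 108*(73 + 60) = 108*133 = 14364)
1/J = 1/14364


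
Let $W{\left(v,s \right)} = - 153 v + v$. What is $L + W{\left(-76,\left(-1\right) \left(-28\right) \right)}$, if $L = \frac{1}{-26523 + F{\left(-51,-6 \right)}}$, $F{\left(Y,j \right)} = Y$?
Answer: $\frac{306982847}{26574} \approx 11552.0$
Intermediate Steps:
$W{\left(v,s \right)} = - 152 v$
$L = - \frac{1}{26574}$ ($L = \frac{1}{-26523 - 51} = \frac{1}{-26574} = - \frac{1}{26574} \approx -3.7631 \cdot 10^{-5}$)
$L + W{\left(-76,\left(-1\right) \left(-28\right) \right)} = - \frac{1}{26574} - -11552 = - \frac{1}{26574} + 11552 = \frac{306982847}{26574}$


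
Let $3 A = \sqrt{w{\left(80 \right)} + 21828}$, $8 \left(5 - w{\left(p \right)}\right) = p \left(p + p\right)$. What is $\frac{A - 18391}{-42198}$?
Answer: $\frac{18391}{42198} - \frac{\sqrt{20233}}{126594} \approx 0.4347$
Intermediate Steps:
$w{\left(p \right)} = 5 - \frac{p^{2}}{4}$ ($w{\left(p \right)} = 5 - \frac{p \left(p + p\right)}{8} = 5 - \frac{p 2 p}{8} = 5 - \frac{2 p^{2}}{8} = 5 - \frac{p^{2}}{4}$)
$A = \frac{\sqrt{20233}}{3}$ ($A = \frac{\sqrt{\left(5 - \frac{80^{2}}{4}\right) + 21828}}{3} = \frac{\sqrt{\left(5 - 1600\right) + 21828}}{3} = \frac{\sqrt{-1595 + 21828}}{3} = \frac{\sqrt{20233}}{3} \approx 47.414$)
$\frac{A - 18391}{-42198} = \frac{\frac{\sqrt{20233}}{3} - 18391}{-42198} = \left(-18391 + \frac{\sqrt{20233}}{3}\right) \left(- \frac{1}{42198}\right) = \frac{18391}{42198} - \frac{\sqrt{20233}}{126594}$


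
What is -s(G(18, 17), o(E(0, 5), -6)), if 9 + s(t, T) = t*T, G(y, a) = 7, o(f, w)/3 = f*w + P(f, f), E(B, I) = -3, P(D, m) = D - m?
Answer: -369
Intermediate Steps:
o(f, w) = 3*f*w (o(f, w) = 3*(f*w + (f - f)) = 3*(f*w + 0) = 3*(f*w) = 3*f*w)
s(t, T) = -9 + T*t (s(t, T) = -9 + t*T = -9 + T*t)
-s(G(18, 17), o(E(0, 5), -6)) = -(-9 + (3*(-3)*(-6))*7) = -(-9 + 54*7) = -(-9 + 378) = -1*369 = -369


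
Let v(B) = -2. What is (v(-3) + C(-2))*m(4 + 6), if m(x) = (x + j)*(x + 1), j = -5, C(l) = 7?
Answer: 275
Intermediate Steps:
m(x) = (1 + x)*(-5 + x) (m(x) = (x - 5)*(x + 1) = (-5 + x)*(1 + x) = (1 + x)*(-5 + x))
(v(-3) + C(-2))*m(4 + 6) = (-2 + 7)*(-5 + (4 + 6)² - 4*(4 + 6)) = 5*(-5 + 10² - 4*10) = 5*(-5 + 100 - 40) = 5*55 = 275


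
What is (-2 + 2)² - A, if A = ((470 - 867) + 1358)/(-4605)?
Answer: 961/4605 ≈ 0.20869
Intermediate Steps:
A = -961/4605 (A = (-397 + 1358)*(-1/4605) = 961*(-1/4605) = -961/4605 ≈ -0.20869)
(-2 + 2)² - A = (-2 + 2)² - 1*(-961/4605) = 0² + 961/4605 = 0 + 961/4605 = 961/4605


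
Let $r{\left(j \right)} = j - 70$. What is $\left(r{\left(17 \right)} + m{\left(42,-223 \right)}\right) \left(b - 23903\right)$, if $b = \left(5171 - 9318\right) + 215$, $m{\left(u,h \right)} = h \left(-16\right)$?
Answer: $-97840025$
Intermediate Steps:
$r{\left(j \right)} = -70 + j$
$m{\left(u,h \right)} = - 16 h$
$b = -3932$ ($b = -4147 + 215 = -3932$)
$\left(r{\left(17 \right)} + m{\left(42,-223 \right)}\right) \left(b - 23903\right) = \left(\left(-70 + 17\right) - -3568\right) \left(-3932 - 23903\right) = \left(-53 + 3568\right) \left(-27835\right) = 3515 \left(-27835\right) = -97840025$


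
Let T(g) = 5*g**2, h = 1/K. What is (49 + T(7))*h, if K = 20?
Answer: 147/10 ≈ 14.700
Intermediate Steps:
h = 1/20 ≈ 0.050000
(49 + T(7))*h = (49 + 5*7**2)*(1/20) = (49 + 5*49)*(1/20) = (49 + 245)*(1/20) = 294*(1/20) = 147/10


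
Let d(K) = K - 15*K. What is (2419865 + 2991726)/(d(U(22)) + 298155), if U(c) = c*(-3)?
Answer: 5411591/299079 ≈ 18.094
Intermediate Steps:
U(c) = -3*c
d(K) = -14*K
(2419865 + 2991726)/(d(U(22)) + 298155) = (2419865 + 2991726)/(-(-42)*22 + 298155) = 5411591/(-14*(-66) + 298155) = 5411591/(924 + 298155) = 5411591/299079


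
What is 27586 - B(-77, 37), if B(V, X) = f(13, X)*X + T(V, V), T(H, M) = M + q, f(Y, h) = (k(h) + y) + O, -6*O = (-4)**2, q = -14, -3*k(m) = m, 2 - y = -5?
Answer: 27973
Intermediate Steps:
y = 7 (y = 2 - 1*(-5) = 2 + 5 = 7)
k(m) = -m/3
O = -8/3 (O = -1/6*(-4)**2 = -1/6*16 = -8/3 ≈ -2.6667)
f(Y, h) = 13/3 - h/3 (f(Y, h) = (-h/3 + 7) - 8/3 = (7 - h/3) - 8/3 = 13/3 - h/3)
T(H, M) = -14 + M (T(H, M) = M - 14 = -14 + M)
B(V, X) = -14 + V + X*(13/3 - X/3) (B(V, X) = (13/3 - X/3)*X + (-14 + V) = X*(13/3 - X/3) + (-14 + V) = -14 + V + X*(13/3 - X/3))
27586 - B(-77, 37) = 27586 - (-14 - 77 - 1/3*37*(-13 + 37)) = 27586 - (-14 - 77 - 1/3*37*24) = 27586 - (-14 - 77 - 296) = 27586 - 1*(-387) = 27586 + 387 = 27973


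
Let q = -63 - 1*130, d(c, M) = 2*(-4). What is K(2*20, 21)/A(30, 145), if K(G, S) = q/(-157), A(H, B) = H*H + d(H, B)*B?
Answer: -193/40820 ≈ -0.0047281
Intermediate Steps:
d(c, M) = -8
q = -193 (q = -63 - 130 = -193)
A(H, B) = H**2 - 8*B (A(H, B) = H*H - 8*B = H**2 - 8*B)
K(G, S) = 193/157 (K(G, S) = -193/(-157) = -193*(-1/157) = 193/157)
K(2*20, 21)/A(30, 145) = 193/(157*(30**2 - 8*145)) = 193/(157*(900 - 1160)) = (193/157)/(-260) = (193/157)*(-1/260) = -193/40820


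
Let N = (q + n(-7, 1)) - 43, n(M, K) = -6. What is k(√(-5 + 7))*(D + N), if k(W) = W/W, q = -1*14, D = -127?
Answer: -190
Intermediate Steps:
q = -14
N = -63 (N = (-14 - 6) - 43 = -20 - 43 = -63)
k(W) = 1
k(√(-5 + 7))*(D + N) = 1*(-127 - 63) = 1*(-190) = -190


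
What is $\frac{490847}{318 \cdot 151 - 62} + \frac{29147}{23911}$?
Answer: $\frac{13134416149}{1146675916} \approx 11.454$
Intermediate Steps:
$\frac{490847}{318 \cdot 151 - 62} + \frac{29147}{23911} = \frac{490847}{48018 - 62} + 29147 \cdot \frac{1}{23911} = \frac{490847}{47956} + \frac{29147}{23911} = \frac{13134416149}{1146675916}$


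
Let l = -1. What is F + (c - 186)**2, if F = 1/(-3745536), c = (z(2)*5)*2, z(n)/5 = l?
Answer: 208611373055/3745536 ≈ 55696.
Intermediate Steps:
z(n) = -5 (z(n) = 5*(-1) = -5)
c = -50 (c = -5*5*2 = -25*2 = -50)
F = -1/3745536 ≈ -2.6698e-7
F + (c - 186)**2 = -1/3745536 + (-50 - 186)**2 = -1/3745536 + (-236)**2 = -1/3745536 + 55696 = 208611373055/3745536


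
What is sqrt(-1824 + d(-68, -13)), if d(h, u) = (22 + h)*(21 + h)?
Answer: 13*sqrt(2) ≈ 18.385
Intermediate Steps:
d(h, u) = (21 + h)*(22 + h)
sqrt(-1824 + d(-68, -13)) = sqrt(-1824 + (462 + (-68)**2 + 43*(-68))) = sqrt(-1824 + (462 + 4624 - 2924)) = sqrt(-1824 + 2162) = sqrt(338) = 13*sqrt(2)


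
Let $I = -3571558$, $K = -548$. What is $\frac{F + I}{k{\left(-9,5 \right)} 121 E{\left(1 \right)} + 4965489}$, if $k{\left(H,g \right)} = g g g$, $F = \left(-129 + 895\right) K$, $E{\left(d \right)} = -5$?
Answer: $- \frac{1995663}{2444932} \approx -0.81625$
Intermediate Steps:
$F = -419768$ ($F = \left(-129 + 895\right) \left(-548\right) = 766 \left(-548\right) = -419768$)
$k{\left(H,g \right)} = g^{3}$ ($k{\left(H,g \right)} = g^{2} g = g^{3}$)
$\frac{F + I}{k{\left(-9,5 \right)} 121 E{\left(1 \right)} + 4965489} = \frac{-419768 - 3571558}{5^{3} \cdot 121 \left(-5\right) + 4965489} = - \frac{3991326}{125 \cdot 121 \left(-5\right) + 4965489} = - \frac{3991326}{15125 \left(-5\right) + 4965489} = - \frac{3991326}{-75625 + 4965489} = - \frac{3991326}{4889864} = \left(-3991326\right) \frac{1}{4889864} = - \frac{1995663}{2444932}$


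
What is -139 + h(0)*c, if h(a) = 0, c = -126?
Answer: -139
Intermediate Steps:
-139 + h(0)*c = -139 + 0*(-126) = -139 + 0 = -139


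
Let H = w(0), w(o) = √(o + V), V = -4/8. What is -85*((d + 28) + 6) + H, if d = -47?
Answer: 1105 + I*√2/2 ≈ 1105.0 + 0.70711*I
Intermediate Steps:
V = -½ (V = -4*⅛ = -½ ≈ -0.50000)
w(o) = √(-½ + o) (w(o) = √(o - ½) = √(-½ + o))
H = I*√2/2 (H = √(-2 + 4*0)/2 = √(-2 + 0)/2 = √(-2)/2 = (I*√2)/2 = I*√2/2 ≈ 0.70711*I)
-85*((d + 28) + 6) + H = -85*((-47 + 28) + 6) + I*√2/2 = -85*(-19 + 6) + I*√2/2 = -85*(-13) + I*√2/2 = 1105 + I*√2/2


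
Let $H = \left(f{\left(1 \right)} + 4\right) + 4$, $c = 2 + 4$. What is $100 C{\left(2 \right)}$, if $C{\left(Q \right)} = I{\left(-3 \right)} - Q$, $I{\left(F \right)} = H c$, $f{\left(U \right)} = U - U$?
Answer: $4600$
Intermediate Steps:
$f{\left(U \right)} = 0$
$c = 6$
$H = 8$ ($H = \left(0 + 4\right) + 4 = 4 + 4 = 8$)
$I{\left(F \right)} = 48$ ($I{\left(F \right)} = 8 \cdot 6 = 48$)
$C{\left(Q \right)} = 48 - Q$
$100 C{\left(2 \right)} = 100 \left(48 - 2\right) = 100 \cdot 46 = 4600$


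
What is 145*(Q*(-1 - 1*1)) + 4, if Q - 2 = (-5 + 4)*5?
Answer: 874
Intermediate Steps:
Q = -3 (Q = 2 + (-5 + 4)*5 = 2 - 1*5 = 2 - 5 = -3)
145*(Q*(-1 - 1*1)) + 4 = 145*(-3*(-1 - 1*1)) + 4 = 145*(-3*(-1 - 1)) + 4 = 145*(-3*(-2)) + 4 = 145*6 + 4 = 870 + 4 = 874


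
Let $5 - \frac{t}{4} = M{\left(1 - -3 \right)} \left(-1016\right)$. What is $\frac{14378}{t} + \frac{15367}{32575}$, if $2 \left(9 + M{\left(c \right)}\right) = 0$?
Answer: $\frac{3592027}{45800450} \approx 0.078428$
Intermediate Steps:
$M{\left(c \right)} = -9$ ($M{\left(c \right)} = -9 + \frac{1}{2} \cdot 0 = -9 + 0 = -9$)
$t = -36556$ ($t = 20 - 4 \left(\left(-9\right) \left(-1016\right)\right) = 20 - 36576 = -36556$)
$\frac{14378}{t} + \frac{15367}{32575} = \frac{14378}{-36556} + \frac{15367}{32575} = 14378 \left(- \frac{1}{36556}\right) + 15367 \cdot \frac{1}{32575} = - \frac{553}{1406} + \frac{15367}{32575} = \frac{3592027}{45800450}$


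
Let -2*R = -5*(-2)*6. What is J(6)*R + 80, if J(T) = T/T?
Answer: 50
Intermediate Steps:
J(T) = 1
R = -30 (R = -(-5*(-2))*6/2 = -5*6 = -½*60 = -30)
J(6)*R + 80 = 1*(-30) + 80 = -30 + 80 = 50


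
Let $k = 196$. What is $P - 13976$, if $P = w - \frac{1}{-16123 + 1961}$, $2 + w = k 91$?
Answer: $\frac{54636997}{14162} \approx 3858.0$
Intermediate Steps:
$w = 17834$ ($w = -2 + 196 \cdot 91 = -2 + 17836 = 17834$)
$P = \frac{252565109}{14162}$ ($P = 17834 - \frac{1}{-16123 + 1961} = 17834 - \frac{1}{-14162} = 17834 - - \frac{1}{14162} = 17834 + \frac{1}{14162} = \frac{252565109}{14162} \approx 17834.0$)
$P - 13976 = \frac{252565109}{14162} - 13976 = \frac{54636997}{14162}$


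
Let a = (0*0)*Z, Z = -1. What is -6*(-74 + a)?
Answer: 444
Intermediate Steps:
a = 0 (a = (0*0)*(-1) = 0*(-1) = 0)
-6*(-74 + a) = -6*(-74 + 0) = -6*(-74) = 444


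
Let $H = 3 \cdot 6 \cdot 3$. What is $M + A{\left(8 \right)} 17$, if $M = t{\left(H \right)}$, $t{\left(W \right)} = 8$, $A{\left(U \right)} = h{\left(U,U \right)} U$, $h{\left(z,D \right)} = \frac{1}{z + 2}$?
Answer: $\frac{108}{5} \approx 21.6$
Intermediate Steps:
$h{\left(z,D \right)} = \frac{1}{2 + z}$
$H = 54$ ($H = 3 \cdot 18 = 54$)
$A{\left(U \right)} = \frac{U}{2 + U}$
$M = 8$
$M + A{\left(8 \right)} 17 = 8 + \frac{8}{2 + 8} \cdot 17 = 8 + \frac{8}{10} \cdot 17 = 8 + 8 \cdot \frac{1}{10} \cdot 17 = 8 + \frac{4}{5} \cdot 17 = 8 + \frac{68}{5} = \frac{108}{5}$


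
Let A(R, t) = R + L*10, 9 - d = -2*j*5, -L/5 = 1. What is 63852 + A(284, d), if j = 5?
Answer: 64086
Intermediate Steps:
L = -5 (L = -5*1 = -5)
d = 59 (d = 9 - (-2*5)*5 = 9 - (-10)*5 = 9 - 1*(-50) = 9 + 50 = 59)
A(R, t) = -50 + R (A(R, t) = R - 5*10 = R - 50 = -50 + R)
63852 + A(284, d) = 63852 + (-50 + 284) = 63852 + 234 = 64086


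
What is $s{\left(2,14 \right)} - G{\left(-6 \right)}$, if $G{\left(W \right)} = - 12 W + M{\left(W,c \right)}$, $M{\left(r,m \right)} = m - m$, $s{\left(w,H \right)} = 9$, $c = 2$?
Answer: $-63$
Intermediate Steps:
$M{\left(r,m \right)} = 0$
$G{\left(W \right)} = - 12 W$ ($G{\left(W \right)} = - 12 W + 0 = - 12 W$)
$s{\left(2,14 \right)} - G{\left(-6 \right)} = 9 - \left(-12\right) \left(-6\right) = 9 - 72 = -63$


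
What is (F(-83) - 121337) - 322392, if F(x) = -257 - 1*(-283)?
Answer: -443703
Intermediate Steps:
F(x) = 26 (F(x) = -257 + 283 = 26)
(F(-83) - 121337) - 322392 = (26 - 121337) - 322392 = -121311 - 322392 = -443703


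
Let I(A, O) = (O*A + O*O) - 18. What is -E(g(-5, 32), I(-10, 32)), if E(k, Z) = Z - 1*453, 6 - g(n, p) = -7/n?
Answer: -233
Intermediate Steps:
I(A, O) = -18 + O² + A*O (I(A, O) = (A*O + O²) - 18 = (O² + A*O) - 18 = -18 + O² + A*O)
g(n, p) = 6 + 7/n (g(n, p) = 6 - (-7)/n = 6 + 7/n)
E(k, Z) = -453 + Z (E(k, Z) = Z - 453 = -453 + Z)
-E(g(-5, 32), I(-10, 32)) = -(-453 + (-18 + 32² - 10*32)) = -(-453 + (-18 + 1024 - 320)) = -(-453 + 686) = -1*233 = -233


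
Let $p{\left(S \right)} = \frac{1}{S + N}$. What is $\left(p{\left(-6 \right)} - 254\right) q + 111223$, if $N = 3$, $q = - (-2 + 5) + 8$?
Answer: $\frac{329854}{3} \approx 1.0995 \cdot 10^{5}$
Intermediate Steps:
$q = 5$ ($q = \left(-1\right) 3 + 8 = -3 + 8 = 5$)
$p{\left(S \right)} = \frac{1}{3 + S}$ ($p{\left(S \right)} = \frac{1}{S + 3} = \frac{1}{3 + S}$)
$\left(p{\left(-6 \right)} - 254\right) q + 111223 = \left(\frac{1}{3 - 6} - 254\right) 5 + 111223 = \left(\frac{1}{-3} - 254\right) 5 + 111223 = \left(- \frac{1}{3} - 254\right) 5 + 111223 = \left(- \frac{763}{3}\right) 5 + 111223 = - \frac{3815}{3} + 111223 = \frac{329854}{3}$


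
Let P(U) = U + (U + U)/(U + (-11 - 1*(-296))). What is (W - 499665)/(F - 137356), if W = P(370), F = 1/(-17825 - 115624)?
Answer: 8728565067153/2401232730695 ≈ 3.6350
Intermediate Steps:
F = -1/133449 (F = 1/(-133449) = -1/133449 ≈ -7.4935e-6)
P(U) = U + 2*U/(285 + U) (P(U) = U + (2*U)/(U + (-11 + 296)) = U + (2*U)/(U + 285) = U + (2*U)/(285 + U) = U + 2*U/(285 + U))
W = 48618/131 (W = 370*(287 + 370)/(285 + 370) = 370*657/655 = 370*(1/655)*657 = 48618/131 ≈ 371.13)
(W - 499665)/(F - 137356) = (48618/131 - 499665)/(-1/133449 - 137356) = -65407497/(131*(-18330020845/133449)) = -65407497/131*(-133449/18330020845) = 8728565067153/2401232730695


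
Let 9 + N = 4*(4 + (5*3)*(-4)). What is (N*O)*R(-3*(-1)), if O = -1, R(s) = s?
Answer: 699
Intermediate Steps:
N = -233 (N = -9 + 4*(4 + (5*3)*(-4)) = -9 + 4*(4 + 15*(-4)) = -9 + 4*(4 - 60) = -9 + 4*(-56) = -9 - 224 = -233)
(N*O)*R(-3*(-1)) = (-233*(-1))*(-3*(-1)) = 233*3 = 699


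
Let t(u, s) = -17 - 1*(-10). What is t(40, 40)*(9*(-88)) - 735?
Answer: 4809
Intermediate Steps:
t(u, s) = -7 (t(u, s) = -17 + 10 = -7)
t(40, 40)*(9*(-88)) - 735 = -63*(-88) - 735 = -7*(-792) - 735 = 5544 - 735 = 4809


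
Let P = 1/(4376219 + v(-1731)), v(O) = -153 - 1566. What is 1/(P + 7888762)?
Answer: 4374500/34509389369001 ≈ 1.2676e-7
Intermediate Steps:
v(O) = -1719
P = 1/4374500 (P = 1/(4376219 - 1719) = 1/4374500 ≈ 2.2860e-7)
1/(P + 7888762) = 1/(1/4374500 + 7888762) = 1/(34509389369001/4374500) = 4374500/34509389369001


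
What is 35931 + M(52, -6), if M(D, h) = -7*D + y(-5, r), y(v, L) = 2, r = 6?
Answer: 35569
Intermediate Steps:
M(D, h) = 2 - 7*D (M(D, h) = -7*D + 2 = 2 - 7*D)
35931 + M(52, -6) = 35931 + (2 - 7*52) = 35931 + (2 - 364) = 35931 - 362 = 35569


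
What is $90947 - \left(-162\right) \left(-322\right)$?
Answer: $38783$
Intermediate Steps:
$90947 - \left(-162\right) \left(-322\right) = 90947 - 52164 = 38783$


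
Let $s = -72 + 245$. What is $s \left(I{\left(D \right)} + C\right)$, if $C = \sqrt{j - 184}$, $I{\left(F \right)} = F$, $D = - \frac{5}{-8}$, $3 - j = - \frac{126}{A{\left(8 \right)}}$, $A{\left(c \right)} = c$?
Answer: $\frac{865}{8} + \frac{173 i \sqrt{661}}{2} \approx 108.13 + 2223.9 i$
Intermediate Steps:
$j = \frac{75}{4}$ ($j = 3 - - \frac{126}{8} = 3 - \left(-126\right) \frac{1}{8} = 3 - - \frac{63}{4} = 3 + \frac{63}{4} = \frac{75}{4} \approx 18.75$)
$D = \frac{5}{8}$ ($D = \left(-5\right) \left(- \frac{1}{8}\right) = \frac{5}{8} \approx 0.625$)
$C = \frac{i \sqrt{661}}{2}$ ($C = \sqrt{\frac{75}{4} - 184} = \sqrt{- \frac{661}{4}} = \frac{i \sqrt{661}}{2} \approx 12.855 i$)
$s = 173$
$s \left(I{\left(D \right)} + C\right) = 173 \left(\frac{5}{8} + \frac{i \sqrt{661}}{2}\right) = \frac{865}{8} + \frac{173 i \sqrt{661}}{2}$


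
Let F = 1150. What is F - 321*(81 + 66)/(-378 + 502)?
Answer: 95413/124 ≈ 769.46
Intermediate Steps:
F - 321*(81 + 66)/(-378 + 502) = 1150 - 321*(81 + 66)/(-378 + 502) = 1150 - 47187/124 = 95413/124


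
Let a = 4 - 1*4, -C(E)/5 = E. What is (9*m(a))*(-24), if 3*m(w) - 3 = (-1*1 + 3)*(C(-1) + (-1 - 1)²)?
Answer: -1512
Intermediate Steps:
C(E) = -5*E
a = 0 (a = 4 - 4 = 0)
m(w) = 7 (m(w) = 1 + ((-1*1 + 3)*(-5*(-1) + (-1 - 1)²))/3 = 1 + ((-1 + 3)*(5 + (-2)²))/3 = 1 + (2*(5 + 4))/3 = 1 + (2*9)/3 = 1 + (⅓)*18 = 1 + 6 = 7)
(9*m(a))*(-24) = (9*7)*(-24) = 63*(-24) = -1512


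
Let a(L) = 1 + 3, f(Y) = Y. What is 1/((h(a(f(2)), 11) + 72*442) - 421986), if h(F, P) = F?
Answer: -1/390158 ≈ -2.5631e-6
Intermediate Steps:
a(L) = 4
1/((h(a(f(2)), 11) + 72*442) - 421986) = 1/((4 + 72*442) - 421986) = 1/((4 + 31824) - 421986) = 1/(31828 - 421986) = 1/(-390158) = -1/390158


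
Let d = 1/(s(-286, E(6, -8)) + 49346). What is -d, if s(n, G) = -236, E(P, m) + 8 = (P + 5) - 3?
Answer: -1/49110 ≈ -2.0362e-5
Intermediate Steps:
E(P, m) = -6 + P (E(P, m) = -8 + ((P + 5) - 3) = -8 + ((5 + P) - 3) = -8 + (2 + P) = -6 + P)
d = 1/49110 (d = 1/(-236 + 49346) = 1/49110 ≈ 2.0362e-5)
-d = -1*1/49110 = -1/49110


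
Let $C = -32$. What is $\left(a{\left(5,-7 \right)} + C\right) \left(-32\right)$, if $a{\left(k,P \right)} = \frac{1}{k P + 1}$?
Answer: $\frac{17424}{17} \approx 1024.9$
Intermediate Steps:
$a{\left(k,P \right)} = \frac{1}{1 + P k}$ ($a{\left(k,P \right)} = \frac{1}{P k + 1} = \frac{1}{1 + P k}$)
$\left(a{\left(5,-7 \right)} + C\right) \left(-32\right) = \left(\frac{1}{1 - 35} - 32\right) \left(-32\right) = \left(\frac{1}{-34} - 32\right) \left(-32\right) = \left(- \frac{1}{34} - 32\right) \left(-32\right) = \left(- \frac{1089}{34}\right) \left(-32\right) = \frac{17424}{17}$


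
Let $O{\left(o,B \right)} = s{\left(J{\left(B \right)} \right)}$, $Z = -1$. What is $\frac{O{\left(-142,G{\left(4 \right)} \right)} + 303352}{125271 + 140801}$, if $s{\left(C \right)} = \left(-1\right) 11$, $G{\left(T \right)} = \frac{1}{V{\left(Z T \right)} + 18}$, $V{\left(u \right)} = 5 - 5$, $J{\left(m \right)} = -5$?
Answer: $\frac{303341}{266072} \approx 1.1401$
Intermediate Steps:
$V{\left(u \right)} = 0$
$G{\left(T \right)} = \frac{1}{18}$ ($G{\left(T \right)} = \frac{1}{0 + 18} = \frac{1}{18}$)
$s{\left(C \right)} = -11$
$O{\left(o,B \right)} = -11$
$\frac{O{\left(-142,G{\left(4 \right)} \right)} + 303352}{125271 + 140801} = \frac{-11 + 303352}{125271 + 140801} = \frac{303341}{266072}$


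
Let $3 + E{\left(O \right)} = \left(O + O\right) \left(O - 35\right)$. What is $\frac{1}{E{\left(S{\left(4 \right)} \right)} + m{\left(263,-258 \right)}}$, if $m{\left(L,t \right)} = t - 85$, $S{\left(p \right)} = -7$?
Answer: $\frac{1}{242} \approx 0.0041322$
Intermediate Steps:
$E{\left(O \right)} = -3 + 2 O \left(-35 + O\right)$ ($E{\left(O \right)} = -3 + \left(O + O\right) \left(O - 35\right) = -3 + 2 O \left(-35 + O\right)$)
$m{\left(L,t \right)} = -85 + t$ ($m{\left(L,t \right)} = t - 85 = -85 + t$)
$\frac{1}{E{\left(S{\left(4 \right)} \right)} + m{\left(263,-258 \right)}} = \frac{1}{\left(-3 - -490 + 2 \left(-7\right)^{2}\right) - 343} = \frac{1}{\left(-3 + 490 + 2 \cdot 49\right) - 343} = \frac{1}{\left(-3 + 490 + 98\right) - 343} = \frac{1}{585 - 343} = \frac{1}{242}$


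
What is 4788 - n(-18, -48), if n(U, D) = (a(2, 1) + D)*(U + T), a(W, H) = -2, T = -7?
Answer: 3538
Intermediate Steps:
n(U, D) = (-7 + U)*(-2 + D) (n(U, D) = (-2 + D)*(U - 7) = (-2 + D)*(-7 + U) = (-7 + U)*(-2 + D))
4788 - n(-18, -48) = 4788 - (14 - 7*(-48) - 2*(-18) - 48*(-18)) = 4788 - (14 + 336 + 36 + 864) = 4788 - 1*1250 = 4788 - 1250 = 3538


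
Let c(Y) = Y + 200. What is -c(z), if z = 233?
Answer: -433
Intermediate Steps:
c(Y) = 200 + Y
-c(z) = -(200 + 233) = -1*433 = -433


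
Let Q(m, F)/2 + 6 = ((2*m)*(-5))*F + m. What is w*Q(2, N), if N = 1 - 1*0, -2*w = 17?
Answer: 408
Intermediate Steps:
w = -17/2 (w = -1/2*17 = -17/2 ≈ -8.5000)
N = 1 (N = 1 + 0 = 1)
Q(m, F) = -12 + 2*m - 20*F*m (Q(m, F) = -12 + 2*(((2*m)*(-5))*F + m) = -12 + 2*((-10*m)*F + m) = -12 + 2*(-10*F*m + m) = -12 + 2*(m - 10*F*m) = -12 + (2*m - 20*F*m) = -12 + 2*m - 20*F*m)
w*Q(2, N) = -17*(-12 + 2*2 - 20*1*2)/2 = -17*(-12 + 4 - 40)/2 = -17/2*(-48) = 408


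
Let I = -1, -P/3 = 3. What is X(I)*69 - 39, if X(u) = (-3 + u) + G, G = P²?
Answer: 5274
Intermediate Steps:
P = -9 (P = -3*3 = -9)
G = 81 (G = (-9)² = 81)
X(u) = 78 + u (X(u) = (-3 + u) + 81 = 78 + u)
X(I)*69 - 39 = (78 - 1)*69 - 39 = 77*69 - 39 = 5313 - 39 = 5274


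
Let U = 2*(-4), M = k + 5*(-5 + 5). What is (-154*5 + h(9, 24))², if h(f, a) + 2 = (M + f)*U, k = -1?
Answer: 698896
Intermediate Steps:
M = -1 (M = -1 + 5*(-5 + 5) = -1 + 5*0 = -1 + 0 = -1)
U = -8
h(f, a) = 6 - 8*f (h(f, a) = -2 + (-1 + f)*(-8) = -2 + (8 - 8*f) = 6 - 8*f)
(-154*5 + h(9, 24))² = (-154*5 + (6 - 8*9))² = (-770 + (6 - 72))² = (-770 - 66)² = (-836)² = 698896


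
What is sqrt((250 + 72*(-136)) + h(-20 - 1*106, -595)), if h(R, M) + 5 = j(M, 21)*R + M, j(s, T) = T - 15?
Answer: I*sqrt(10898) ≈ 104.39*I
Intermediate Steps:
j(s, T) = -15 + T
h(R, M) = -5 + M + 6*R (h(R, M) = -5 + ((-15 + 21)*R + M) = -5 + (6*R + M) = -5 + (M + 6*R) = -5 + M + 6*R)
sqrt((250 + 72*(-136)) + h(-20 - 1*106, -595)) = sqrt((250 + 72*(-136)) + (-5 - 595 + 6*(-20 - 1*106))) = sqrt((250 - 9792) + (-5 - 595 + 6*(-20 - 106))) = sqrt(-9542 + (-5 - 595 + 6*(-126))) = sqrt(-9542 + (-5 - 595 - 756)) = sqrt(-9542 - 1356) = sqrt(-10898) = I*sqrt(10898)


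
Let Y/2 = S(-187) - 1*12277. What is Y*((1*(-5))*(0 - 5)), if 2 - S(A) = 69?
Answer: -617200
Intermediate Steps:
S(A) = -67 (S(A) = 2 - 1*69 = 2 - 69 = -67)
Y = -24688 (Y = 2*(-67 - 1*12277) = 2*(-67 - 12277) = 2*(-12344) = -24688)
Y*((1*(-5))*(0 - 5)) = -24688*1*(-5)*(0 - 5) = -(-123440)*(-5) = -24688*25 = -617200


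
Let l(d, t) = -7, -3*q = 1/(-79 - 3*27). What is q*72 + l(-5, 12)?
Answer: -137/20 ≈ -6.8500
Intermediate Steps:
q = 1/480 (q = -1/(3*(-79 - 3*27)) = -1/(3*(-79 - 81)) = -1/3/(-160) = -1/3*(-1/160) = 1/480 ≈ 0.0020833)
q*72 + l(-5, 12) = (1/480)*72 - 7 = 3/20 - 7 = -137/20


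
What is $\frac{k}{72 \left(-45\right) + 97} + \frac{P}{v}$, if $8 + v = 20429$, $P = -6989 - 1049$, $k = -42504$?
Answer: $\frac{120387250}{9169029} \approx 13.13$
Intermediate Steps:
$P = -8038$ ($P = -6989 - 1049 = -8038$)
$v = 20421$ ($v = -8 + 20429 = 20421$)
$\frac{k}{72 \left(-45\right) + 97} + \frac{P}{v} = - \frac{42504}{72 \left(-45\right) + 97} - \frac{8038}{20421} = - \frac{42504}{-3240 + 97} - \frac{8038}{20421} = - \frac{42504}{-3143} - \frac{8038}{20421} = \left(-42504\right) \left(- \frac{1}{3143}\right) - \frac{8038}{20421} = \frac{6072}{449} - \frac{8038}{20421} = \frac{120387250}{9169029}$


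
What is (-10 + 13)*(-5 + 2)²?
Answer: 27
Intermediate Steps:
(-10 + 13)*(-5 + 2)² = 3*(-3)² = 3*9 = 27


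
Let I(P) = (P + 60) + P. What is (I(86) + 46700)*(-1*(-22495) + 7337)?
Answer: 1400075424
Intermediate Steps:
I(P) = 60 + 2*P (I(P) = (60 + P) + P = 60 + 2*P)
(I(86) + 46700)*(-1*(-22495) + 7337) = ((60 + 2*86) + 46700)*(-1*(-22495) + 7337) = ((60 + 172) + 46700)*(22495 + 7337) = (232 + 46700)*29832 = 46932*29832 = 1400075424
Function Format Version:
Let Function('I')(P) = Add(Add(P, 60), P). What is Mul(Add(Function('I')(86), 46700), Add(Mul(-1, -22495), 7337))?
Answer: 1400075424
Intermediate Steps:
Function('I')(P) = Add(60, Mul(2, P)) (Function('I')(P) = Add(Add(60, P), P) = Add(60, Mul(2, P)))
Mul(Add(Function('I')(86), 46700), Add(Mul(-1, -22495), 7337)) = Mul(Add(Add(60, Mul(2, 86)), 46700), Add(Mul(-1, -22495), 7337)) = Mul(Add(Add(60, 172), 46700), Add(22495, 7337)) = Mul(Add(232, 46700), 29832) = Mul(46932, 29832) = 1400075424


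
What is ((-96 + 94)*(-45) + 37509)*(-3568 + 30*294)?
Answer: 197469948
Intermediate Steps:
((-96 + 94)*(-45) + 37509)*(-3568 + 30*294) = (-2*(-45) + 37509)*(-3568 + 8820) = (90 + 37509)*5252 = 37599*5252 = 197469948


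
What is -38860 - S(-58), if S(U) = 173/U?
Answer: -2253707/58 ≈ -38857.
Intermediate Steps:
-38860 - S(-58) = -38860 - 173/(-58) = -38860 - 173*(-1)/58 = -38860 - 1*(-173/58) = -38860 + 173/58 = -2253707/58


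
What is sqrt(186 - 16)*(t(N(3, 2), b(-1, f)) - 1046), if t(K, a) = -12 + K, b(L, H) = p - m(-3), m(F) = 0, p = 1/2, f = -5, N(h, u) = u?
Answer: -1056*sqrt(170) ≈ -13769.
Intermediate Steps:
p = 1/2 (p = 1*(1/2) = 1/2 ≈ 0.50000)
b(L, H) = 1/2 (b(L, H) = 1/2 - 1*0 = 1/2 + 0 = 1/2)
sqrt(186 - 16)*(t(N(3, 2), b(-1, f)) - 1046) = sqrt(186 - 16)*((-12 + 2) - 1046) = sqrt(170)*(-10 - 1046) = sqrt(170)*(-1056) = -1056*sqrt(170)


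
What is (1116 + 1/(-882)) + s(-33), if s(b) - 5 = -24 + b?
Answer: 938447/882 ≈ 1064.0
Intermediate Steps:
s(b) = -19 + b (s(b) = 5 + (-24 + b) = -19 + b)
(1116 + 1/(-882)) + s(-33) = (1116 + 1/(-882)) + (-19 - 33) = (1116 - 1/882) - 52 = 984311/882 - 52 = 938447/882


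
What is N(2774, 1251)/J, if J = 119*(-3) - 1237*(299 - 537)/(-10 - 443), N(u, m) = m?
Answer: -566703/456127 ≈ -1.2424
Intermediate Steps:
J = -456127/453 (J = -357 - (-294406)/(-453) = -357 - (-294406)*(-1)/453 = -357 - 1237*238/453 = -357 - 294406/453 = -456127/453 ≈ -1006.9)
N(2774, 1251)/J = 1251/(-456127/453) = 1251*(-453/456127) = -566703/456127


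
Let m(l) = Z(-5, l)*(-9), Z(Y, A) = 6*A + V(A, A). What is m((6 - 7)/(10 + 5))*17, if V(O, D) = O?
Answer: 357/5 ≈ 71.400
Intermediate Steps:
Z(Y, A) = 7*A (Z(Y, A) = 6*A + A = 7*A)
m(l) = -63*l (m(l) = (7*l)*(-9) = -63*l)
m((6 - 7)/(10 + 5))*17 = -63*(6 - 7)/(10 + 5)*17 = -(-63)/15*17 = -63*(-1/15)*17 = (21/5)*17 = 357/5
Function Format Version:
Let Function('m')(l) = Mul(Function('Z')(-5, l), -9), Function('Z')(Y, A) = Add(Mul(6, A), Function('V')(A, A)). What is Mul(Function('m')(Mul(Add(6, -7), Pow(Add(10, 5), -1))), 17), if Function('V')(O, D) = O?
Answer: Rational(357, 5) ≈ 71.400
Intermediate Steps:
Function('Z')(Y, A) = Mul(7, A) (Function('Z')(Y, A) = Add(Mul(6, A), A) = Mul(7, A))
Function('m')(l) = Mul(-63, l) (Function('m')(l) = Mul(Mul(7, l), -9) = Mul(-63, l))
Mul(Function('m')(Mul(Add(6, -7), Pow(Add(10, 5), -1))), 17) = Mul(Mul(-63, Mul(Add(6, -7), Pow(Add(10, 5), -1))), 17) = Mul(Mul(-63, Mul(-1, Pow(15, -1))), 17) = Mul(Mul(-63, Mul(-1, Rational(1, 15))), 17) = Mul(Mul(-63, Rational(-1, 15)), 17) = Mul(Rational(21, 5), 17) = Rational(357, 5)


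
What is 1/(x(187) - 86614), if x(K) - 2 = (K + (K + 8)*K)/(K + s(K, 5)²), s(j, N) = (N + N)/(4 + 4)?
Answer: -431/37245996 ≈ -1.1572e-5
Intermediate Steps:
s(j, N) = N/4 (s(j, N) = (2*N)/8 = (2*N)*(⅛) = N/4)
x(K) = 2 + (K + K*(8 + K))/(25/16 + K) (x(K) = 2 + (K + (K + 8)*K)/(K + ((¼)*5)²) = 2 + (K + (8 + K)*K)/(K + (5/4)²) = 2 + (K + K*(8 + K))/(K + 25/16) = 2 + (K + K*(8 + K))/(25/16 + K))
1/(x(187) - 86614) = 1/(2*(25 + 8*187² + 88*187)/(25 + 16*187) - 86614) = 1/(2*(25 + 8*34969 + 16456)/(25 + 2992) - 86614) = 1/(2*(25 + 279752 + 16456)/3017 - 86614) = 1/(2*(1/3017)*296233 - 86614) = 1/(84638/431 - 86614) = 1/(-37245996/431) = -431/37245996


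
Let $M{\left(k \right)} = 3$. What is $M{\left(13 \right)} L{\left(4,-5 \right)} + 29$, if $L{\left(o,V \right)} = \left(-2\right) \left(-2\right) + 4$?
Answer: $53$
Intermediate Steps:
$L{\left(o,V \right)} = 8$ ($L{\left(o,V \right)} = 4 + 4 = 8$)
$M{\left(13 \right)} L{\left(4,-5 \right)} + 29 = 3 \cdot 8 + 29 = 24 + 29 = 53$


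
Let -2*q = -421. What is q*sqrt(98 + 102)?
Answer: 2105*sqrt(2) ≈ 2976.9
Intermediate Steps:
q = 421/2 (q = -1/2*(-421) = 421/2 ≈ 210.50)
q*sqrt(98 + 102) = 421*sqrt(98 + 102)/2 = 421*sqrt(200)/2 = 421*(10*sqrt(2))/2 = 2105*sqrt(2)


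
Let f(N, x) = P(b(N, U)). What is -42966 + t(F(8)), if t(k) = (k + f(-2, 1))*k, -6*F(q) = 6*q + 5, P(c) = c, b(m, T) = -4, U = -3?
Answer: -1542695/36 ≈ -42853.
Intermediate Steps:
f(N, x) = -4
F(q) = -5/6 - q (F(q) = -(6*q + 5)/6 = -(5 + 6*q)/6 = -5/6 - q)
t(k) = k*(-4 + k) (t(k) = (k - 4)*k = (-4 + k)*k = k*(-4 + k))
-42966 + t(F(8)) = -42966 + (-5/6 - 1*8)*(-4 + (-5/6 - 1*8)) = -42966 + (-5/6 - 8)*(-4 + (-5/6 - 8)) = -42966 - 53*(-4 - 53/6)/6 = -42966 - 53/6*(-77/6) = -42966 + 4081/36 = -1542695/36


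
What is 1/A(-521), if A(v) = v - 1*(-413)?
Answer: -1/108 ≈ -0.0092593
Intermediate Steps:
A(v) = 413 + v (A(v) = v + 413 = 413 + v)
1/A(-521) = 1/(413 - 521) = 1/(-108) = -1/108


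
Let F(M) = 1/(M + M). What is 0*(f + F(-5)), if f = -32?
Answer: 0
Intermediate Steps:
F(M) = 1/(2*M)
0*(f + F(-5)) = 0*(-32 + (½)/(-5)) = 0*(-32 + (½)*(-⅕)) = 0*(-32 - ⅒) = 0*(-321/10) = 0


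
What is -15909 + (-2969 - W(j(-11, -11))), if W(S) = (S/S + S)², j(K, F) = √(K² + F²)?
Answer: -19121 - 22*√2 ≈ -19152.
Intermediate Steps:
j(K, F) = √(F² + K²)
W(S) = (1 + S)²
-15909 + (-2969 - W(j(-11, -11))) = -15909 + (-2969 - (1 + √((-11)² + (-11)²))²) = -15909 + (-2969 - (1 + √(121 + 121))²) = -15909 + (-2969 - (1 + √242)²) = -15909 + (-2969 - (1 + 11*√2)²) = -18878 - (1 + 11*√2)²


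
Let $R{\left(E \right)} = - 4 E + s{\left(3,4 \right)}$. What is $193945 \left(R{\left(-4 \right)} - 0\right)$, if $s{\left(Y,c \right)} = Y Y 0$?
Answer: $3103120$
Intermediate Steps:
$s{\left(Y,c \right)} = 0$ ($s{\left(Y,c \right)} = Y^{2} \cdot 0 = 0$)
$R{\left(E \right)} = - 4 E$ ($R{\left(E \right)} = - 4 E + 0 = - 4 E$)
$193945 \left(R{\left(-4 \right)} - 0\right) = 193945 \left(\left(-4\right) \left(-4\right) - 0\right) = 193945 \left(16 + 0\right) = 193945 \cdot 16 = 3103120$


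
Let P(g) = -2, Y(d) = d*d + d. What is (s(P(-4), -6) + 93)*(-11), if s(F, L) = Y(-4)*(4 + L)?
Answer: -759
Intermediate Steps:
Y(d) = d + d² (Y(d) = d² + d = d + d²)
s(F, L) = 48 + 12*L (s(F, L) = (-4*(1 - 4))*(4 + L) = (-4*(-3))*(4 + L) = 12*(4 + L) = 48 + 12*L)
(s(P(-4), -6) + 93)*(-11) = ((48 + 12*(-6)) + 93)*(-11) = ((48 - 72) + 93)*(-11) = (-24 + 93)*(-11) = 69*(-11) = -759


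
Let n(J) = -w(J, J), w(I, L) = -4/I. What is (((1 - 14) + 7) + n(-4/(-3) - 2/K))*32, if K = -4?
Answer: -1344/11 ≈ -122.18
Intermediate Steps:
n(J) = 4/J (n(J) = -(-4)/J = 4/J)
(((1 - 14) + 7) + n(-4/(-3) - 2/K))*32 = (((1 - 14) + 7) + 4/(-4/(-3) - 2/(-4)))*32 = ((-13 + 7) + 4/(-4*(-1/3) - 2*(-1/4)))*32 = (-6 + 4/(4/3 + 1/2))*32 = (-6 + 4/(11/6))*32 = (-6 + 4*(6/11))*32 = (-6 + 24/11)*32 = -42/11*32 = -1344/11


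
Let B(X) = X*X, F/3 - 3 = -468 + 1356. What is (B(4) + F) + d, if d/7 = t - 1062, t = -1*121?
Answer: -5592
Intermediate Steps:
F = 2673 (F = 9 + 3*(-468 + 1356) = 9 + 3*888 = 9 + 2664 = 2673)
t = -121
d = -8281 (d = 7*(-121 - 1062) = 7*(-1183) = -8281)
B(X) = X**2
(B(4) + F) + d = (4**2 + 2673) - 8281 = (16 + 2673) - 8281 = 2689 - 8281 = -5592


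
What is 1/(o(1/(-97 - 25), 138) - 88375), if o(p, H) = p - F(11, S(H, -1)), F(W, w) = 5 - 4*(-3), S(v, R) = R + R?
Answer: -122/10783825 ≈ -1.1313e-5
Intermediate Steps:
S(v, R) = 2*R
F(W, w) = 17 (F(W, w) = 5 + 12 = 17)
o(p, H) = -17 + p (o(p, H) = p - 1*17 = p - 17 = -17 + p)
1/(o(1/(-97 - 25), 138) - 88375) = 1/((-17 + 1/(-97 - 25)) - 88375) = 1/((-17 + 1/(-122)) - 88375) = 1/((-17 - 1/122) - 88375) = 1/(-2075/122 - 88375) = 1/(-10783825/122) = -122/10783825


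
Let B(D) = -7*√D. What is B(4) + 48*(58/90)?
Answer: 254/15 ≈ 16.933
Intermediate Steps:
B(4) + 48*(58/90) = -7*√4 + 48*(58/90) = -7*2 + 48*(58*(1/90)) = -14 + 48*(29/45) = -14 + 464/15 = 254/15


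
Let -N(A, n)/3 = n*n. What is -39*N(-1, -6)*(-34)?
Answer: -143208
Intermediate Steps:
N(A, n) = -3*n² (N(A, n) = -3*n*n = -3*n²)
-39*N(-1, -6)*(-34) = -(-117)*(-6)²*(-34) = -(-117)*36*(-34) = -39*(-108)*(-34) = 4212*(-34) = -143208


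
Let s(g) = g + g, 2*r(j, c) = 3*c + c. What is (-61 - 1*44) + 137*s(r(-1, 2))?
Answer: 991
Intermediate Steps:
r(j, c) = 2*c (r(j, c) = (3*c + c)/2 = (4*c)/2 = 2*c)
s(g) = 2*g
(-61 - 1*44) + 137*s(r(-1, 2)) = (-61 - 1*44) + 137*(2*(2*2)) = (-61 - 44) + 137*(2*4) = -105 + 137*8 = -105 + 1096 = 991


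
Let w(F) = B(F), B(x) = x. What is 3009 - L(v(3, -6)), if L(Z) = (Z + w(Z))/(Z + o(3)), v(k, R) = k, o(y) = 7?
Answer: 15042/5 ≈ 3008.4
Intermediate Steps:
w(F) = F
L(Z) = 2*Z/(7 + Z) (L(Z) = (Z + Z)/(Z + 7) = (2*Z)/(7 + Z) = 2*Z/(7 + Z))
3009 - L(v(3, -6)) = 3009 - 2*3/(7 + 3) = 3009 - 2*3/10 = 3009 - 1*⅗ = 3009 - ⅗ = 15042/5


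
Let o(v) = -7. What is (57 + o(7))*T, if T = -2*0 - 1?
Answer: -50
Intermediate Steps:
T = -1 (T = 0 - 1 = -1)
(57 + o(7))*T = (57 - 7)*(-1) = 50*(-1) = -50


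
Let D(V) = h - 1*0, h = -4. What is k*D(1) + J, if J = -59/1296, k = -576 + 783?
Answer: -1073147/1296 ≈ -828.05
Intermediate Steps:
k = 207
J = -59/1296 (J = -59*1/1296 = -59/1296 ≈ -0.045525)
D(V) = -4 (D(V) = -4 - 1*0 = -4 + 0 = -4)
k*D(1) + J = 207*(-4) - 59/1296 = -828 - 59/1296 = -1073147/1296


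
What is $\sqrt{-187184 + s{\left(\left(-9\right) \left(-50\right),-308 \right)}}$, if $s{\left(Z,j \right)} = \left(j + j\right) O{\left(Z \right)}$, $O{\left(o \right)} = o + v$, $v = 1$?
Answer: $50 i \sqrt{186} \approx 681.91 i$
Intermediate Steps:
$O{\left(o \right)} = 1 + o$ ($O{\left(o \right)} = o + 1 = 1 + o$)
$s{\left(Z,j \right)} = 2 j \left(1 + Z\right)$ ($s{\left(Z,j \right)} = \left(j + j\right) \left(1 + Z\right) = 2 j \left(1 + Z\right)$)
$\sqrt{-187184 + s{\left(\left(-9\right) \left(-50\right),-308 \right)}} = \sqrt{-187184 + 2 \left(-308\right) \left(1 - -450\right)} = \sqrt{-187184 + 2 \left(-308\right) \left(1 + 450\right)} = \sqrt{-187184 + 2 \left(-308\right) 451} = \sqrt{-187184 - 277816} = \sqrt{-465000} = 50 i \sqrt{186}$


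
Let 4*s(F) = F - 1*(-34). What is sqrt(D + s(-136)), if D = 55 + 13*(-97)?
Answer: I*sqrt(4926)/2 ≈ 35.093*I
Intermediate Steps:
s(F) = 17/2 + F/4 (s(F) = (F - 1*(-34))/4 = (F + 34)/4 = (34 + F)/4 = 17/2 + F/4)
D = -1206 (D = 55 - 1261 = -1206)
sqrt(D + s(-136)) = sqrt(-1206 + (17/2 + (1/4)*(-136))) = sqrt(-1206 + (17/2 - 34)) = sqrt(-1206 - 51/2) = sqrt(-2463/2) = I*sqrt(4926)/2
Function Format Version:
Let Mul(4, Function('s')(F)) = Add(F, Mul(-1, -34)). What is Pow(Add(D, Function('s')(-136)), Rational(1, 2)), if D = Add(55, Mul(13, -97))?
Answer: Mul(Rational(1, 2), I, Pow(4926, Rational(1, 2))) ≈ Mul(35.093, I)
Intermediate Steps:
Function('s')(F) = Add(Rational(17, 2), Mul(Rational(1, 4), F)) (Function('s')(F) = Mul(Rational(1, 4), Add(F, Mul(-1, -34))) = Mul(Rational(1, 4), Add(F, 34)) = Mul(Rational(1, 4), Add(34, F)) = Add(Rational(17, 2), Mul(Rational(1, 4), F)))
D = -1206 (D = Add(55, -1261) = -1206)
Pow(Add(D, Function('s')(-136)), Rational(1, 2)) = Pow(Add(-1206, Add(Rational(17, 2), Mul(Rational(1, 4), -136))), Rational(1, 2)) = Pow(Add(-1206, Add(Rational(17, 2), -34)), Rational(1, 2)) = Pow(Add(-1206, Rational(-51, 2)), Rational(1, 2)) = Pow(Rational(-2463, 2), Rational(1, 2)) = Mul(Rational(1, 2), I, Pow(4926, Rational(1, 2)))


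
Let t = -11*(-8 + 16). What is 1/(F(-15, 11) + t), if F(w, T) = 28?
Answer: -1/60 ≈ -0.016667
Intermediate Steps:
t = -88 (t = -11*8 = -88)
1/(F(-15, 11) + t) = 1/(28 - 88) = 1/(-60) = -1/60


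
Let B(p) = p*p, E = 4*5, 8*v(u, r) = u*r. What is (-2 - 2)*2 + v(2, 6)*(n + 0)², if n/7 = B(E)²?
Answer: 1881599999992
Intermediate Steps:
v(u, r) = r*u/8 (v(u, r) = (u*r)/8 = (r*u)/8 = r*u/8)
E = 20
B(p) = p²
n = 1120000 (n = 7*(20²)² = 7*400² = 7*160000 = 1120000)
(-2 - 2)*2 + v(2, 6)*(n + 0)² = (-2 - 2)*2 + ((⅛)*6*2)*(1120000 + 0)² = -4*2 + (3/2)*1120000² = -8 + (3/2)*1254400000000 = -8 + 1881600000000 = 1881599999992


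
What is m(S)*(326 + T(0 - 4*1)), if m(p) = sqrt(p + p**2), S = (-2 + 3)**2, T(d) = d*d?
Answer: 342*sqrt(2) ≈ 483.66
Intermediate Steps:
T(d) = d**2
S = 1 (S = 1**2 = 1)
m(S)*(326 + T(0 - 4*1)) = sqrt(1*(1 + 1))*(326 + (0 - 4*1)**2) = sqrt(1*2)*(326 + (0 - 4)**2) = sqrt(2)*(326 + (-4)**2) = sqrt(2)*(326 + 16) = sqrt(2)*342 = 342*sqrt(2)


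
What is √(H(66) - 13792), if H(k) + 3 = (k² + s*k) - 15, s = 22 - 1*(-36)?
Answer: I*√5626 ≈ 75.007*I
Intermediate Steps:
s = 58 (s = 22 + 36 = 58)
H(k) = -18 + k² + 58*k (H(k) = -3 + ((k² + 58*k) - 15) = -3 + (-15 + k² + 58*k) = -18 + k² + 58*k)
√(H(66) - 13792) = √((-18 + 66² + 58*66) - 13792) = √((-18 + 4356 + 3828) - 13792) = √(8166 - 13792) = √(-5626) = I*√5626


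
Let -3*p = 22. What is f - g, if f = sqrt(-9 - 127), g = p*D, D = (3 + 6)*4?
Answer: 264 + 2*I*sqrt(34) ≈ 264.0 + 11.662*I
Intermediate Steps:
p = -22/3 (p = -1/3*22 = -22/3 ≈ -7.3333)
D = 36 (D = 9*4 = 36)
g = -264 (g = -22/3*36 = -264)
f = 2*I*sqrt(34) (f = sqrt(-136) = 2*I*sqrt(34) ≈ 11.662*I)
f - g = 2*I*sqrt(34) - 1*(-264) = 2*I*sqrt(34) + 264 = 264 + 2*I*sqrt(34)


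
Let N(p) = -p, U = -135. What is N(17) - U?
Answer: 118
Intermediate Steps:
N(17) - U = -1*17 - 1*(-135) = -17 + 135 = 118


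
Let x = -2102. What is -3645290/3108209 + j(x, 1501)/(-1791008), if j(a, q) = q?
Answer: -6533408974029/5566827184672 ≈ -1.1736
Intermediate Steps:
-3645290/3108209 + j(x, 1501)/(-1791008) = -3645290/3108209 + 1501/(-1791008) = -3645290*1/3108209 + 1501*(-1/1791008) = -3645290/3108209 - 1501/1791008 = -6533408974029/5566827184672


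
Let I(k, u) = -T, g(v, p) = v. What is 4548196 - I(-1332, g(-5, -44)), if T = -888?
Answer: 4547308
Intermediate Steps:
I(k, u) = 888 (I(k, u) = -1*(-888) = 888)
4548196 - I(-1332, g(-5, -44)) = 4548196 - 1*888 = 4548196 - 888 = 4547308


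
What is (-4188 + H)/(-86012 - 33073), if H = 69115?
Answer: -64927/119085 ≈ -0.54522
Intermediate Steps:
(-4188 + H)/(-86012 - 33073) = (-4188 + 69115)/(-86012 - 33073) = 64927/(-119085) = 64927*(-1/119085) = -64927/119085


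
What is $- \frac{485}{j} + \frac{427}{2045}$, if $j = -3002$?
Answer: $\frac{2273679}{6139090} \approx 0.37036$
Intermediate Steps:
$- \frac{485}{j} + \frac{427}{2045} = - \frac{485}{-3002} + \frac{427}{2045} = \left(-485\right) \left(- \frac{1}{3002}\right) + 427 \cdot \frac{1}{2045} = \frac{485}{3002} + \frac{427}{2045} = \frac{2273679}{6139090}$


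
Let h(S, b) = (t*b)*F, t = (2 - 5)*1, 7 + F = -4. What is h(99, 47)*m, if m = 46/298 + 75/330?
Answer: 176391/298 ≈ 591.92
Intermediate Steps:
F = -11 (F = -7 - 4 = -11)
t = -3 (t = -3*1 = -3)
h(S, b) = 33*b (h(S, b) = -3*b*(-11) = 33*b)
m = 1251/3278 (m = 46*(1/298) + 75*(1/330) = 23/149 + 5/22 = 1251/3278 ≈ 0.38164)
h(99, 47)*m = (33*47)*(1251/3278) = 1551*(1251/3278) = 176391/298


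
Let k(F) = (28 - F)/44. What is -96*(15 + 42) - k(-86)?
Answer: -120441/22 ≈ -5474.6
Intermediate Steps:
k(F) = 7/11 - F/44 (k(F) = (28 - F)*(1/44) = 7/11 - F/44)
-96*(15 + 42) - k(-86) = -96*(15 + 42) - (7/11 - 1/44*(-86)) = -96*57 - (7/11 + 43/22) = -5472 - 1*57/22 = -5472 - 57/22 = -120441/22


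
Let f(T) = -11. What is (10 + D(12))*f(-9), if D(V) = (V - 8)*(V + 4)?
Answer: -814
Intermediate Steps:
D(V) = (-8 + V)*(4 + V)
(10 + D(12))*f(-9) = (10 + (-32 + 12**2 - 4*12))*(-11) = (10 + (-32 + 144 - 48))*(-11) = (10 + 64)*(-11) = 74*(-11) = -814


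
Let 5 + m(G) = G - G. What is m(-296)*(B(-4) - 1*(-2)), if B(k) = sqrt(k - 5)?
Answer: -10 - 15*I ≈ -10.0 - 15.0*I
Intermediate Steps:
m(G) = -5 (m(G) = -5 + (G - G) = -5 + 0 = -5)
B(k) = sqrt(-5 + k)
m(-296)*(B(-4) - 1*(-2)) = -5*(sqrt(-5 - 4) - 1*(-2)) = -5*(sqrt(-9) + 2) = -5*(3*I + 2) = -5*(2 + 3*I) = -10 - 15*I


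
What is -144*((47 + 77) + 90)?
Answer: -30816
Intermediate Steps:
-144*((47 + 77) + 90) = -144*(124 + 90) = -144*214 = -30816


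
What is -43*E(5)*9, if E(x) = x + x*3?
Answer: -7740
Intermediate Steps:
E(x) = 4*x (E(x) = x + 3*x = 4*x)
-43*E(5)*9 = -172*5*9 = -43*20*9 = -860*9 = -7740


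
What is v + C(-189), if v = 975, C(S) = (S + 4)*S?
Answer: 35940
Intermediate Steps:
C(S) = S*(4 + S) (C(S) = (4 + S)*S = S*(4 + S))
v + C(-189) = 975 - 189*(4 - 189) = 975 - 189*(-185) = 975 + 34965 = 35940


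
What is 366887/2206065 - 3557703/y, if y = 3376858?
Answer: -6609598767649/7449568243770 ≈ -0.88725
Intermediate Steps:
366887/2206065 - 3557703/y = 366887/2206065 - 3557703/3376858 = -6609598767649/7449568243770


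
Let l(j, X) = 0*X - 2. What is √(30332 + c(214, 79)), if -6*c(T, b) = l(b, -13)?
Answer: √272991/3 ≈ 174.16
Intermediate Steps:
l(j, X) = -2 (l(j, X) = 0 - 2 = -2)
c(T, b) = ⅓ (c(T, b) = -⅙*(-2) = ⅓)
√(30332 + c(214, 79)) = √(30332 + ⅓) = √(90997/3) = √272991/3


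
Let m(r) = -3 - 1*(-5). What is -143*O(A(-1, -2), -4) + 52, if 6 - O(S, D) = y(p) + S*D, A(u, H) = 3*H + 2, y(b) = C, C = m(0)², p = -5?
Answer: 2054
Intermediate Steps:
m(r) = 2 (m(r) = -3 + 5 = 2)
C = 4 (C = 2² = 4)
y(b) = 4
A(u, H) = 2 + 3*H
O(S, D) = 2 - D*S (O(S, D) = 6 - (4 + S*D) = 6 - (4 + D*S) = 6 + (-4 - D*S) = 2 - D*S)
-143*O(A(-1, -2), -4) + 52 = -143*(2 - 1*(-4)*(2 + 3*(-2))) + 52 = -143*(2 - 1*(-4)*(2 - 6)) + 52 = -143*(2 - 1*(-4)*(-4)) + 52 = -143*(2 - 16) + 52 = -143*(-14) + 52 = 2002 + 52 = 2054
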